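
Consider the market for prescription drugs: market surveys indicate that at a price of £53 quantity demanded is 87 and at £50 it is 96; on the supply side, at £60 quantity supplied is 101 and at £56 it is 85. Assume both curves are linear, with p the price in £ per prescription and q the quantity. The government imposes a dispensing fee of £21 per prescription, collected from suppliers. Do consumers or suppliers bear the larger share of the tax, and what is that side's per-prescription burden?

Demand slope: (96 − 87)/(50 − 53) = -3, so qd = 246 − 3p.
Supply slope: (85 − 101)/(56 − 60) = 4, so qs = 4p − 139.
Before the tax: set 246 − 3p = 4p − 139 → p* = £55, q* = 81.
With the tax collected from suppliers, supply shifts: qs = 4(p − 21) − 139.
Solving gives q = 45 with consumers paying £67 and suppliers receiving £46 (the £21 wedge).
Per-prescription burden: consumers £12, suppliers £9.
Consumers take the larger share because demand is less price-elastic here (demand slope 3 vs supply slope 4).

Consumers bear the larger share: £12 per prescription.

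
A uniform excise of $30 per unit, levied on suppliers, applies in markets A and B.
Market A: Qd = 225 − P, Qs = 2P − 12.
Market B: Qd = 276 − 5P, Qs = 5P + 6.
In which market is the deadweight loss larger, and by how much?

Market B, by $825.

Market A: pre-tax P* = $79, Q* = 146; post-tax Q = 126; deadweight loss = $300.
Market B: pre-tax P* = $27, Q* = 141; post-tax Q = 66; deadweight loss = $1125.
Difference: $300 vs $1125 → market B is larger by $825.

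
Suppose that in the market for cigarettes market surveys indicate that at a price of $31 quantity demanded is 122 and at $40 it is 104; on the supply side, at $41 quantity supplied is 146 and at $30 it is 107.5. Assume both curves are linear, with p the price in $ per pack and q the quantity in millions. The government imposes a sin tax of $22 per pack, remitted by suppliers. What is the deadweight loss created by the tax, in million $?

Demand slope: (104 − 122)/(40 − 31) = -2, so qd = 184 − 2p.
Supply slope: (107.5 − 146)/(30 − 41) = 3.5, so qs = 3.5p + 2.5.
Before the tax: set 184 − 2p = 3.5p + 2.5 → p* = $33, q* = 118.
With the tax collected from suppliers, supply shifts: qs = 3.5(p − 22) + 2.5.
New equilibrium: consumers pay $47, suppliers receive $25, q = 90. (Wedge: pb − ps = 22.)
Quantity falls by |ΔQ| = |118 − 90| = 28.
DWL = ½ · t · |ΔQ| = ½ · 22 · 28 = $308.

Deadweight loss = $308 million.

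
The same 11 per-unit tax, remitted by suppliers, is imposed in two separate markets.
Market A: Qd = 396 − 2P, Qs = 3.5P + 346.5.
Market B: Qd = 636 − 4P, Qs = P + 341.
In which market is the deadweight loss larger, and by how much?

Market A, by 28.6.

Market A: pre-tax P* = 9, Q* = 378; post-tax Q = 364; deadweight loss = 77.
Market B: pre-tax P* = 59, Q* = 400; post-tax Q = 391.2; deadweight loss = 48.4.
Difference: 77 vs 48.4 → market A is larger by 28.6.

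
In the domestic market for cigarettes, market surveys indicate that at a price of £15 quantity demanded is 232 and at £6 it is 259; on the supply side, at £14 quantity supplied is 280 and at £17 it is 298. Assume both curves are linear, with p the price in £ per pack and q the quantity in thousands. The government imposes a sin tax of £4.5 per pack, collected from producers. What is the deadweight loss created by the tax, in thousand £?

Demand slope: (259 − 232)/(6 − 15) = -3, so qd = 277 − 3p.
Supply slope: (298 − 280)/(17 − 14) = 6, so qs = 6p + 196.
Without the tax, 277 − 3p = 6p + 196 gives 9p = 81, so p* = £9 and q* = 250.
With the tax collected from producers, supply shifts: qs = 6(p − 4.5) + 196.
Solving gives q = 241 with consumers paying £12 and producers receiving £7.5 (the £4.5 wedge).
Quantity falls by |ΔQ| = |250 − 241| = 9.
DWL = ½ · t · |ΔQ| = ½ · 4.5 · 9 = £20.25.

Deadweight loss = £20.25 thousand.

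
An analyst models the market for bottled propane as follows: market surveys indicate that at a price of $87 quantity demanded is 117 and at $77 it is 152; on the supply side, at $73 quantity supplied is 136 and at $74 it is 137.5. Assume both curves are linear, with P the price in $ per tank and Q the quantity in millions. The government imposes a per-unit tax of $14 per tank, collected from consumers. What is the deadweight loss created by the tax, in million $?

Demand slope: (152 − 117)/(77 − 87) = -3.5, so Qd = 421.5 − 3.5P.
Supply slope: (137.5 − 136)/(74 − 73) = 1.5, so Qs = 1.5P + 26.5.
Before the tax: set 421.5 − 3.5P = 1.5P + 26.5 → P* = $79, Q* = 145.
With the tax collected from consumers, demand (in seller-price terms) shifts: Qd = 421.5 − 3.5(P + 14).
New equilibrium: consumers pay $83.2, suppliers receive $69.2, Q = 130.3. (Wedge: Pb − Ps = 14.)
Quantity falls by |ΔQ| = |145 − 130.3| = 14.7.
DWL = ½ · t · |ΔQ| = ½ · 14 · 14.7 = $102.9.

Deadweight loss = $102.9 million.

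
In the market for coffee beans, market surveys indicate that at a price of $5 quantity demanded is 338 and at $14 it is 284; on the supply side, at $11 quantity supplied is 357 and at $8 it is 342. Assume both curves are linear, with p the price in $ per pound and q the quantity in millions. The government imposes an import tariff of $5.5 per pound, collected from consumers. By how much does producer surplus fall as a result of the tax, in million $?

Demand slope: (284 − 338)/(14 − 5) = -6, so qd = 368 − 6p.
Supply slope: (342 − 357)/(8 − 11) = 5, so qs = 5p + 302.
Without the tax, 368 − 6p = 5p + 302 gives 11p = 66, so p* = $6 and q* = 332.
With the tax collected from consumers, demand (in seller-price terms) shifts: qd = 368 − 6(p + 5.5).
Solving gives q = 317 with consumers paying $8.5 and producers receiving $3 (the $5.5 wedge).
ΔPS is the trapezoid between Q = 317 and Q = 332 of height $3: ½ · (332 + 317) · 3 = $973.5.

Producer surplus falls by $973.5 million.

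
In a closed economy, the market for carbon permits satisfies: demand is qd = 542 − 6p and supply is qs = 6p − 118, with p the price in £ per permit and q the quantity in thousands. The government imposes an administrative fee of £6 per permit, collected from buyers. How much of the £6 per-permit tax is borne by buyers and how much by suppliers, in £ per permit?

Without the tax, 542 − 6p = 6p − 118 gives 12p = 660, so p* = £55 and q* = 212.
With the tax collected from buyers, demand (in seller-price terms) shifts: qd = 542 − 6(p + 6).
Solving gives q = 194 with buyers paying £58 and suppliers receiving £52 (the £6 wedge).
Burden on buyers: £3; on suppliers: £3. (They sum to £6.)

Buyers bear £3 per permit; suppliers bear £3 per permit.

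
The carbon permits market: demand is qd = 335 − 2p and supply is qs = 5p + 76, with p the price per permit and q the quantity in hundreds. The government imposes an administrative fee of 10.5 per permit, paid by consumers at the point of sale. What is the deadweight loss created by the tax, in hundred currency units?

Deadweight loss = 78.75 hundred.

Without the tax, 335 − 2p = 5p + 76 gives 7p = 259, so p* = 37 and q* = 261.
With the tax collected from consumers, demand (in seller-price terms) shifts: qd = 335 − 2(p + 10.5).
Solving gives q = 246 with consumers paying 44.5 and producers receiving 34 (the 10.5 wedge).
Quantity falls by |ΔQ| = |261 − 246| = 15.
DWL = ½ · t · |ΔQ| = ½ · 10.5 · 15 = 78.75.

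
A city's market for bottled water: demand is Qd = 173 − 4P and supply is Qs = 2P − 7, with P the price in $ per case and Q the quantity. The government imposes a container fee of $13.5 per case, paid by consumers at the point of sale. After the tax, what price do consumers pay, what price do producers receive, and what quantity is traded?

Consumers pay $34.5; producers receive $21; quantity = 35.

Before the tax: set 173 − 4P = 2P − 7 → P* = $30, Q* = 53.
With the tax collected from consumers, demand (in seller-price terms) shifts: Qd = 173 − 4(P + 13.5).
New equilibrium: consumers pay $34.5, producers receive $21, Q = 35. (Wedge: Pb − Ps = 13.5.)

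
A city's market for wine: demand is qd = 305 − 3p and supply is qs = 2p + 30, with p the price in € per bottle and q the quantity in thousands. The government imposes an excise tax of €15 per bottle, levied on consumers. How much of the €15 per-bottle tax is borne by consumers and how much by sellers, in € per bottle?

Consumers bear €6 per bottle; sellers bear €9 per bottle.

Before the tax: set 305 − 3p = 2p + 30 → p* = €55, q* = 140.
With the tax collected from consumers, demand (in seller-price terms) shifts: qd = 305 − 3(p + 15).
Solving gives q = 122 with consumers paying €61 and sellers receiving €46 (the €15 wedge).
Burden on consumers: €6; on sellers: €9. (They sum to €15.)
The less price-elastic side of the market bears the larger share of a per-unit tax.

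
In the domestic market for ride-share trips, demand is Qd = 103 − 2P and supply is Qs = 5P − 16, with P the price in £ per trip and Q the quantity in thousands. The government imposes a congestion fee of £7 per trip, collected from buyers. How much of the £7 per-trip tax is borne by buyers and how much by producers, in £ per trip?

Buyers bear £5 per trip; producers bear £2 per trip.

Before the tax: set 103 − 2P = 5P − 16 → P* = £17, Q* = 69.
With the tax collected from buyers, demand (in seller-price terms) shifts: Qd = 103 − 2(P + 7).
Solving gives Q = 59 with buyers paying £22 and producers receiving £15 (the £7 wedge).
Burden on buyers: £5; on producers: £2. (They sum to £7.)
The less price-elastic side of the market bears the larger share of a per-unit tax.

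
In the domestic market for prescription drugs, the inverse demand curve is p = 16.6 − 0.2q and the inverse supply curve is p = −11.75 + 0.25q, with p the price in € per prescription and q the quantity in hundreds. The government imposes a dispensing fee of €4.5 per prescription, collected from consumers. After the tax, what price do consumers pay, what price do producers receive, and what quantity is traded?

Consumers pay €6; producers receive €1.5; quantity = 53.

Inverting to q(p) form: qd = 83 − 5p; qs = 4p + 47.
Without the tax, 83 − 5p = 4p + 47 gives 9p = 36, so p* = €4 and q* = 63.
With the tax collected from consumers, demand (in seller-price terms) shifts: qd = 83 − 5(p + 4.5).
New equilibrium: consumers pay €6, producers receive €1.5, q = 53. (Wedge: pb − ps = 4.5.)
The less price-elastic side of the market bears the larger share of a per-unit tax.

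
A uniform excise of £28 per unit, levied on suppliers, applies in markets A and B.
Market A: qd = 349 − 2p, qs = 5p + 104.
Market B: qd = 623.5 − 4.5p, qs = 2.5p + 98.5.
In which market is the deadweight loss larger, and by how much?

Market A: pre-tax p* = £35, q* = 279; post-tax q = 239; deadweight loss = £560.
Market B: pre-tax p* = £75, q* = 286; post-tax q = 241; deadweight loss = £630.
Difference: £560 vs £630 → market B is larger by £70.

Market B, by £70.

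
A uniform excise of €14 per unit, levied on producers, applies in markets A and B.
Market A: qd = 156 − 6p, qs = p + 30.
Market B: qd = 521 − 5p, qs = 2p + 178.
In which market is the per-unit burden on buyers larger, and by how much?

Market A: pre-tax p* = €18, q* = 48; post-tax q = 36; per-unit burden on buyers = €2.
Market B: pre-tax p* = €49, q* = 276; post-tax q = 256; per-unit burden on buyers = €4.
Difference: €2 vs €4 → market B is larger by €2.

Market B, by €2.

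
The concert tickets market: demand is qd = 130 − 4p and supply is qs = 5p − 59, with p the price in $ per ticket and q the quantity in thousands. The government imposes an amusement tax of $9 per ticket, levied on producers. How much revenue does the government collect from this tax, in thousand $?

Before the tax: set 130 − 4p = 5p − 59 → p* = $21, q* = 46.
With the tax collected from producers, supply shifts: qs = 5(p − 9) − 59.
New equilibrium: buyers pay $26, producers receive $17, q = 26. (Wedge: pb − ps = 9.)
Revenue = t · Q = 9 · 26 = $234.

Tax revenue = $234 thousand.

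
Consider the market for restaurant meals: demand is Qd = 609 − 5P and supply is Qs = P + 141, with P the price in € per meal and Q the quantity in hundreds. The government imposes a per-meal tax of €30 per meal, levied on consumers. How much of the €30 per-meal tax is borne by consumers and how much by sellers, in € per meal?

Consumers bear €5 per meal; sellers bear €25 per meal.

Before the tax: set 609 − 5P = P + 141 → P* = €78, Q* = 219.
With the tax collected from consumers, demand (in seller-price terms) shifts: Qd = 609 − 5(P + 30).
New equilibrium: consumers pay €83, sellers receive €53, Q = 194. (Wedge: Pb − Ps = 30.)
Burden on consumers: €5; on sellers: €25. (They sum to €30.)
The less price-elastic side of the market bears the larger share of a per-unit tax.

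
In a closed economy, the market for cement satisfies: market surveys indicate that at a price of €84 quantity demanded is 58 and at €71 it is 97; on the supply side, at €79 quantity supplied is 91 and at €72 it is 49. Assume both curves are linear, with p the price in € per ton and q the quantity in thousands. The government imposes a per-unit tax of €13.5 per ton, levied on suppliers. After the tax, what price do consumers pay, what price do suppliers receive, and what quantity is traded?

Demand slope: (97 − 58)/(71 − 84) = -3, so qd = 310 − 3p.
Supply slope: (49 − 91)/(72 − 79) = 6, so qs = 6p − 383.
Before the tax: set 310 − 3p = 6p − 383 → p* = €77, q* = 79.
With the tax collected from suppliers, supply shifts: qs = 6(p − 13.5) − 383.
Solving gives q = 52 with consumers paying €86 and suppliers receiving €72.5 (the €13.5 wedge).
The less price-elastic side of the market bears the larger share of a per-unit tax.

Consumers pay €86; suppliers receive €72.5; quantity = 52.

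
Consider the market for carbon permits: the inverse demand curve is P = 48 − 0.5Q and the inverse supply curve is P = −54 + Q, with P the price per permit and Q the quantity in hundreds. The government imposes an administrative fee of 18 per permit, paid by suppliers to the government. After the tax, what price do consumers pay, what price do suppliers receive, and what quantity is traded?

Consumers pay 20; suppliers receive 2; quantity = 56.

Rewrite in direct form: Qd = 96 − 2P and Qs = P + 54.
Without the tax, 96 − 2P = P + 54 gives 3P = 42, so P* = 14 and Q* = 68.
With the tax collected from suppliers, supply shifts: Qs = (P − 18) + 54.
New equilibrium: consumers pay 20, suppliers receive 2, Q = 56. (Wedge: Pb − Ps = 18.)
The less price-elastic side of the market bears the larger share of a per-unit tax.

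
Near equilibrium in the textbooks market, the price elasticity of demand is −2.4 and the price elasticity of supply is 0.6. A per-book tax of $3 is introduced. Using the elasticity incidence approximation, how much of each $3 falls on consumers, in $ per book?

Incidence ratio: consumers' share ≈ εs / (εs + |εd|) = 0.6 / (0.6 + 2.4) = 0.2.
So consumers bear ≈ 0.2 × $3 = $0.6; suppliers bear $2.4.

Consumers bear ≈ $0.6 per book.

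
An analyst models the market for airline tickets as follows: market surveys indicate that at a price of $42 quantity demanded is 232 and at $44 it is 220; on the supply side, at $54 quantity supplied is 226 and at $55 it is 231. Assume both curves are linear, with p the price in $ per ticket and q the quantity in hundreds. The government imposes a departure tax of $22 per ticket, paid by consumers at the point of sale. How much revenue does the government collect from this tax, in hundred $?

Tax revenue = $2992 hundred.

Demand slope: (220 − 232)/(44 − 42) = -6, so qd = 484 − 6p.
Supply slope: (231 − 226)/(55 − 54) = 5, so qs = 5p − 44.
Before the tax: set 484 − 6p = 5p − 44 → p* = $48, q* = 196.
With the tax collected from consumers, demand (in seller-price terms) shifts: qd = 484 − 6(p + 22).
New equilibrium: consumers pay $58, sellers receive $36, q = 136. (Wedge: pb − ps = 22.)
Revenue = t · Q = 22 · 136 = $2992.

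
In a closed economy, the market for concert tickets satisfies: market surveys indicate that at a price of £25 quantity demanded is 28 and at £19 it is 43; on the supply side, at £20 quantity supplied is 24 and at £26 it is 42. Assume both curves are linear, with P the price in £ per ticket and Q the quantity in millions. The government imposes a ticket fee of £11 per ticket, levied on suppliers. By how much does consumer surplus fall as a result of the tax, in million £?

Consumer surplus falls by £153 million.

Demand slope: (43 − 28)/(19 − 25) = -2.5, so Qd = 90.5 − 2.5P.
Supply slope: (42 − 24)/(26 − 20) = 3, so Qs = 3P − 36.
Before the tax: set 90.5 − 2.5P = 3P − 36 → P* = £23, Q* = 33.
With the tax collected from suppliers, supply shifts: Qs = 3(P − 11) − 36.
New equilibrium: buyers pay £29, suppliers receive £18, Q = 18. (Wedge: Pb − Ps = 11.)
ΔCS is the trapezoid between Q = 18 and Q = 33 of height £6: ½ · (33 + 18) · 6 = £153.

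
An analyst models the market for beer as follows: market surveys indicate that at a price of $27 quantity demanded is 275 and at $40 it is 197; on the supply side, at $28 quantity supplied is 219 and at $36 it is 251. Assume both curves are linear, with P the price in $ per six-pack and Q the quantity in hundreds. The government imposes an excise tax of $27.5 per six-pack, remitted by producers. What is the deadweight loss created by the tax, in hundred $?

Demand slope: (197 − 275)/(40 − 27) = -6, so Qd = 437 − 6P.
Supply slope: (251 − 219)/(36 − 28) = 4, so Qs = 4P + 107.
Before the tax: set 437 − 6P = 4P + 107 → P* = $33, Q* = 239.
With the tax collected from producers, supply shifts: Qs = 4(P − 27.5) + 107.
Solving gives Q = 173 with buyers paying $44 and producers receiving $16.5 (the $27.5 wedge).
Quantity falls by |ΔQ| = |239 − 173| = 66.
DWL = ½ · t · |ΔQ| = ½ · 27.5 · 66 = $907.5.

Deadweight loss = $907.5 hundred.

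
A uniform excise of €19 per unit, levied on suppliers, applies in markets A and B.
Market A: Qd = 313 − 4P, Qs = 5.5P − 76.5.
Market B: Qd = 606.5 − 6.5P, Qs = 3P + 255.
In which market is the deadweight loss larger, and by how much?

Market A, by €47.5.

Market A: pre-tax P* = €41, Q* = 149; post-tax Q = 105; deadweight loss = €418.
Market B: pre-tax P* = €37, Q* = 366; post-tax Q = 327; deadweight loss = €370.5.
Difference: €418 vs €370.5 → market A is larger by €47.5.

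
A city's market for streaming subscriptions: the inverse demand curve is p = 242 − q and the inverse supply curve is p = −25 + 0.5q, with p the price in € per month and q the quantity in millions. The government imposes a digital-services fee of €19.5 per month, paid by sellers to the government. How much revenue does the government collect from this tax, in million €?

Tax revenue = €3217.5 million.

Inverting to q(p) form: qd = 242 − p; qs = 2p + 50.
Before the tax: set 242 − p = 2p + 50 → p* = €64, q* = 178.
With the tax collected from sellers, supply shifts: qs = 2(p − 19.5) + 50.
Solving gives q = 165 with consumers paying €77 and sellers receiving €57.5 (the €19.5 wedge).
Revenue = t · Q = 19.5 · 165 = €3217.5.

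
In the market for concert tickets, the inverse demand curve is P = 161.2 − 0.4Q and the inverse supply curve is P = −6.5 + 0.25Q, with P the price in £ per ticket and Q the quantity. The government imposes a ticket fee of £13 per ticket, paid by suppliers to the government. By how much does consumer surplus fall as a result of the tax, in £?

Inverting to Q(P) form: Qd = 403 − 2.5P; Qs = 4P + 26.
Without the tax, 403 − 2.5P = 4P + 26 gives 6.5P = 377, so P* = £58 and Q* = 258.
With the tax collected from suppliers, supply shifts: Qs = 4(P − 13) + 26.
Solving gives Q = 238 with buyers paying £66 and suppliers receiving £53 (the £13 wedge).
ΔCS is the trapezoid between Q = 238 and Q = 258 of height £8: ½ · (258 + 238) · 8 = £1984.

Consumer surplus falls by £1984.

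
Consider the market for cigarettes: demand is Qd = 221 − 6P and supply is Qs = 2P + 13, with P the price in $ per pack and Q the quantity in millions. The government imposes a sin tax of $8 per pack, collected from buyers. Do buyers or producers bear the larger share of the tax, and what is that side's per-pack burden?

Without the tax, 221 − 6P = 2P + 13 gives 8P = 208, so P* = $26 and Q* = 65.
With the tax collected from buyers, demand (in seller-price terms) shifts: Qd = 221 − 6(P + 8).
Solving gives Q = 53 with buyers paying $28 and producers receiving $20 (the $8 wedge).
Per-pack burden: buyers $2, producers $6.
Producers take the larger share because supply is less price-elastic here (demand slope 6 vs supply slope 2).

Producers bear the larger share: $6 per pack.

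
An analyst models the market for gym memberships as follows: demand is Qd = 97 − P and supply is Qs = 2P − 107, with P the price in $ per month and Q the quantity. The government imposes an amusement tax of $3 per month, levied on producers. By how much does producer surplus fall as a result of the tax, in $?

Producer surplus falls by $28.

Without the tax, 97 − P = 2P − 107 gives 3P = 204, so P* = $68 and Q* = 29.
With the tax collected from producers, supply shifts: Qs = 2(P − 3) − 107.
New equilibrium: consumers pay $70, producers receive $67, Q = 27. (Wedge: Pb − Ps = 3.)
ΔPS is the trapezoid between Q = 27 and Q = 29 of height $1: ½ · (29 + 27) · 1 = $28.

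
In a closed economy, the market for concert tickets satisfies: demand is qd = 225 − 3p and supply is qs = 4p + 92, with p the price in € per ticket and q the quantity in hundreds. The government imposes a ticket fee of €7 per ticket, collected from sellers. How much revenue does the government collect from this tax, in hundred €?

Without the tax, 225 − 3p = 4p + 92 gives 7p = 133, so p* = €19 and q* = 168.
With the tax collected from sellers, supply shifts: qs = 4(p − 7) + 92.
Solving gives q = 156 with buyers paying €23 and sellers receiving €16 (the €7 wedge).
Revenue = t · Q = 7 · 156 = €1092.

Tax revenue = €1092 hundred.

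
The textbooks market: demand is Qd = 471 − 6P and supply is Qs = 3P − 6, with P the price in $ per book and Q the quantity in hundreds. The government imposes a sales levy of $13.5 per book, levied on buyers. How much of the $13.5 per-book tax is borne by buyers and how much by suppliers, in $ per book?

Buyers bear $4.5 per book; suppliers bear $9 per book.

Before the tax: set 471 − 6P = 3P − 6 → P* = $53, Q* = 153.
With the tax collected from buyers, demand (in seller-price terms) shifts: Qd = 471 − 6(P + 13.5).
New equilibrium: buyers pay $57.5, suppliers receive $44, Q = 126. (Wedge: Pb − Ps = 13.5.)
Burden on buyers: $4.5; on suppliers: $9. (They sum to $13.5.)
The less price-elastic side of the market bears the larger share of a per-unit tax.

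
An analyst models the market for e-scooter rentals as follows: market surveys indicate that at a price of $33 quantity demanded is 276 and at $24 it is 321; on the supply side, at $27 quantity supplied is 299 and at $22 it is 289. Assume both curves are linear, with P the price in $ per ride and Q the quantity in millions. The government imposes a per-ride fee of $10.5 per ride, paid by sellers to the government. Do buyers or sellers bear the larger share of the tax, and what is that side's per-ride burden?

Sellers bear the larger share: $7.5 per ride.

Demand slope: (321 − 276)/(24 − 33) = -5, so Qd = 441 − 5P.
Supply slope: (289 − 299)/(22 − 27) = 2, so Qs = 2P + 245.
Before the tax: set 441 − 5P = 2P + 245 → P* = $28, Q* = 301.
With the tax collected from sellers, supply shifts: Qs = 2(P − 10.5) + 245.
Solving gives Q = 286 with buyers paying $31 and sellers receiving $20.5 (the $10.5 wedge).
Per-ride burden: buyers $3, sellers $7.5.
Sellers take the larger share because supply is less price-elastic here (demand slope 5 vs supply slope 2).
The less price-elastic side of the market bears the larger share of a per-unit tax.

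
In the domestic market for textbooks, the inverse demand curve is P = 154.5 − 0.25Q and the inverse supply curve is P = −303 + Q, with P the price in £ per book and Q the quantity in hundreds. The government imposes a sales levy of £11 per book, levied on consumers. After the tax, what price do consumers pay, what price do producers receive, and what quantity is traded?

Consumers pay £65.2; producers receive £54.2; quantity = 357.2.

Rewrite in direct form: Qd = 618 − 4P and Qs = P + 303.
Without the tax, 618 − 4P = P + 303 gives 5P = 315, so P* = £63 and Q* = 366.
With the tax collected from consumers, demand (in seller-price terms) shifts: Qd = 618 − 4(P + 11).
New equilibrium: consumers pay £65.2, producers receive £54.2, Q = 357.2. (Wedge: Pb − Ps = 11.)
The less price-elastic side of the market bears the larger share of a per-unit tax.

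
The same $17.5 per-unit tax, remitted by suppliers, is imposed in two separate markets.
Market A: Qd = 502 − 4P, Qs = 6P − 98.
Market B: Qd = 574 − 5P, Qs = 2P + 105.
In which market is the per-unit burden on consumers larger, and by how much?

Market A: pre-tax P* = $60, Q* = 262; post-tax Q = 220; per-unit burden on consumers = $10.5.
Market B: pre-tax P* = $67, Q* = 239; post-tax Q = 214; per-unit burden on consumers = $5.
Difference: $10.5 vs $5 → market A is larger by $5.5.

Market A, by $5.5.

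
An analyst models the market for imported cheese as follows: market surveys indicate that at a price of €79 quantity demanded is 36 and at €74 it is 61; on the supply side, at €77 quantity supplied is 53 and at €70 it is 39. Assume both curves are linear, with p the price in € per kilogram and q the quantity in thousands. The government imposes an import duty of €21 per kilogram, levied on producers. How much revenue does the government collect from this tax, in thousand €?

Demand slope: (61 − 36)/(74 − 79) = -5, so qd = 431 − 5p.
Supply slope: (39 − 53)/(70 − 77) = 2, so qs = 2p − 101.
Before the tax: set 431 − 5p = 2p − 101 → p* = €76, q* = 51.
With the tax collected from producers, supply shifts: qs = 2(p − 21) − 101.
Solving gives q = 21 with consumers paying €82 and producers receiving €61 (the €21 wedge).
Revenue = t · Q = 21 · 21 = €441.

Tax revenue = €441 thousand.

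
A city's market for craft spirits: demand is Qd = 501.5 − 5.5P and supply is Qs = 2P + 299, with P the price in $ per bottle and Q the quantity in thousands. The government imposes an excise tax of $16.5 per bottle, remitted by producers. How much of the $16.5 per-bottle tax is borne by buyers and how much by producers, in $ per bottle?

Buyers bear $4.4 per bottle; producers bear $12.1 per bottle.

Before the tax: set 501.5 − 5.5P = 2P + 299 → P* = $27, Q* = 353.
With the tax collected from producers, supply shifts: Qs = 2(P − 16.5) + 299.
New equilibrium: buyers pay $31.4, producers receive $14.9, Q = 328.8. (Wedge: Pb − Ps = 16.5.)
Burden on buyers: $4.4; on producers: $12.1. (They sum to $16.5.)
The less price-elastic side of the market bears the larger share of a per-unit tax.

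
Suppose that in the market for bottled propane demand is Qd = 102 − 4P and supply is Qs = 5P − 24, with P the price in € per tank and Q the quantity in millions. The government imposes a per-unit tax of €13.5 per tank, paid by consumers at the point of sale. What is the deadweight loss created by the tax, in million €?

Without the tax, 102 − 4P = 5P − 24 gives 9P = 126, so P* = €14 and Q* = 46.
With the tax collected from consumers, demand (in seller-price terms) shifts: Qd = 102 − 4(P + 13.5).
New equilibrium: consumers pay €21.5, suppliers receive €8, Q = 16. (Wedge: Pb − Ps = 13.5.)
Quantity falls by |ΔQ| = |46 − 16| = 30.
DWL = ½ · t · |ΔQ| = ½ · 13.5 · 30 = €202.5.

Deadweight loss = €202.5 million.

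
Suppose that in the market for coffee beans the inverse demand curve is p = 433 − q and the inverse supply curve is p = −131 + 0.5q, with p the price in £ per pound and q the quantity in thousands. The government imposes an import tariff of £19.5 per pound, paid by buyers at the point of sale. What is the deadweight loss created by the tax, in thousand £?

Rewrite in direct form: qd = 433 − p and qs = 2p + 262.
Without the tax, 433 − p = 2p + 262 gives 3p = 171, so p* = £57 and q* = 376.
With the tax collected from buyers, demand (in seller-price terms) shifts: qd = 433 − (p + 19.5).
Solving gives q = 363 with buyers paying £70 and suppliers receiving £50.5 (the £19.5 wedge).
Quantity falls by |ΔQ| = |376 − 363| = 13.
DWL = ½ · t · |ΔQ| = ½ · 19.5 · 13 = £126.75.

Deadweight loss = £126.75 thousand.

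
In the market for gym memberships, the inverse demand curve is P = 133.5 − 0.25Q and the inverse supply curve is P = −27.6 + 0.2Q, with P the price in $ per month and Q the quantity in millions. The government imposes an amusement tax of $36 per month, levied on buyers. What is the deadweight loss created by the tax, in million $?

Deadweight loss = $1440 million.

Inverting to Q(P) form: Qd = 534 − 4P; Qs = 5P + 138.
Without the tax, 534 − 4P = 5P + 138 gives 9P = 396, so P* = $44 and Q* = 358.
With the tax collected from buyers, demand (in seller-price terms) shifts: Qd = 534 − 4(P + 36).
Solving gives Q = 278 with buyers paying $64 and suppliers receiving $28 (the $36 wedge).
Quantity falls by |ΔQ| = |358 − 278| = 80.
DWL = ½ · t · |ΔQ| = ½ · 36 · 80 = $1440.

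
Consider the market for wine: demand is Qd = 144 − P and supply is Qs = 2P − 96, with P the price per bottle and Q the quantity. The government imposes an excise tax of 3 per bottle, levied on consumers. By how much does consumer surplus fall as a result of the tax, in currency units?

Consumer surplus falls by 126.

Before the tax: set 144 − P = 2P − 96 → P* = 80, Q* = 64.
With the tax collected from consumers, demand (in seller-price terms) shifts: Qd = 144 − (P + 3).
New equilibrium: consumers pay 82, producers receive 79, Q = 62. (Wedge: Pb − Ps = 3.)
ΔCS is the trapezoid between Q = 62 and Q = 64 of height 2: ½ · (64 + 62) · 2 = 126.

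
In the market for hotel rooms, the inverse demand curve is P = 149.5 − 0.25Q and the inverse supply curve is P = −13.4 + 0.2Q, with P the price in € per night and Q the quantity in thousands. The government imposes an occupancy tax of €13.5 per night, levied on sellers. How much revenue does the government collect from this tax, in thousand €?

Tax revenue = €4482 thousand.

Inverting to Q(P) form: Qd = 598 − 4P; Qs = 5P + 67.
Without the tax, 598 − 4P = 5P + 67 gives 9P = 531, so P* = €59 and Q* = 362.
With the tax collected from sellers, supply shifts: Qs = 5(P − 13.5) + 67.
Solving gives Q = 332 with consumers paying €66.5 and sellers receiving €53 (the €13.5 wedge).
Revenue = t · Q = 13.5 · 332 = €4482.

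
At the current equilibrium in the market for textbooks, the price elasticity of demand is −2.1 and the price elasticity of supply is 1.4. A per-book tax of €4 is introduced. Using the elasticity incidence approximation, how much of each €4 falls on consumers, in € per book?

Incidence ratio: consumers' share ≈ εs / (εs + |εd|) = 1.4 / (1.4 + 2.1) = 0.4.
So consumers bear ≈ 0.4 × €4 = €1.6; sellers bear €2.4.

Consumers bear ≈ €1.6 per book.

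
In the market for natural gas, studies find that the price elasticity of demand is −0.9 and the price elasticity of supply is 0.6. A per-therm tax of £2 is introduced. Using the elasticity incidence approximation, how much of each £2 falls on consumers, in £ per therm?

Incidence ratio: consumers' share ≈ εs / (εs + |εd|) = 0.6 / (0.6 + 0.9) = 0.4.
So consumers bear ≈ 0.4 × £2 = £0.8; sellers bear £1.2.

Consumers bear ≈ £0.8 per therm.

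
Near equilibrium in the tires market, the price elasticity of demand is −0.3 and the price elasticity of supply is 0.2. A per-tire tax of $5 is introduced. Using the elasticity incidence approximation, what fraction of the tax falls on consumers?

Incidence ratio: consumers' share ≈ εs / (εs + |εd|) = 0.2 / (0.2 + 0.3) = 0.4.
Supply is the less elastic side, so consumers bear the smaller share.

Consumers' share ≈ 0.4.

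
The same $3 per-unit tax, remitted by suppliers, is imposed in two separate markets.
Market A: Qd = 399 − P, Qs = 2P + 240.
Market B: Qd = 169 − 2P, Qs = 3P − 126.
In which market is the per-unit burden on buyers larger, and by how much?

Market A, by $0.2.

Market A: pre-tax P* = $53, Q* = 346; post-tax Q = 344; per-unit burden on buyers = $2.
Market B: pre-tax P* = $59, Q* = 51; post-tax Q = 47.4; per-unit burden on buyers = $1.8.
Difference: $2 vs $1.8 → market A is larger by $0.2.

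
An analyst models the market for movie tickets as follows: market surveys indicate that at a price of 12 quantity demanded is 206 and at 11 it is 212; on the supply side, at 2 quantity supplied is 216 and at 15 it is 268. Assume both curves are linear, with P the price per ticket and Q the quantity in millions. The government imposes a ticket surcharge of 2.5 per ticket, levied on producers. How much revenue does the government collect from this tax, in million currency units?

Demand slope: (212 − 206)/(11 − 12) = -6, so Qd = 278 − 6P.
Supply slope: (268 − 216)/(15 − 2) = 4, so Qs = 4P + 208.
Before the tax: set 278 − 6P = 4P + 208 → P* = 7, Q* = 236.
With the tax collected from producers, supply shifts: Qs = 4(P − 2.5) + 208.
Solving gives Q = 230 with consumers paying 8 and producers receiving 5.5 (the 2.5 wedge).
Revenue = t · Q = 2.5 · 230 = 575.

Tax revenue = 575 million.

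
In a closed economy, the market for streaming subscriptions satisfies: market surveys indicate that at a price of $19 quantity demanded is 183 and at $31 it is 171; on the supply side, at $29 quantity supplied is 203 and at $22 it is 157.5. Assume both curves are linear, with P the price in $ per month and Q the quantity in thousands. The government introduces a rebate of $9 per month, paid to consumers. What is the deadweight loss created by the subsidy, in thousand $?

Deadweight loss = $35.1 thousand.

Demand slope: (171 − 183)/(31 − 19) = -1, so Qd = 202 − P.
Supply slope: (157.5 − 203)/(22 − 29) = 6.5, so Qs = 6.5P + 14.5.
Without the subsidy, 202 − P = 6.5P + 14.5 gives 7.5P = 187.5, so P* = $25 and Q* = 177.
With a per-unit subsidy paid to consumers, each effectively pays P − 9, so demand becomes Qd = 202 − (P − 9).
New equilibrium: consumers pay $17.2, suppliers receive $26.2, Q = 184.8. (Wedge: Pb − Ps = −9.)
Quantity rises by |ΔQ| = |177 − 184.8| = 7.8.
DWL = ½ · t · |ΔQ| = ½ · 9 · 7.8 = $35.1.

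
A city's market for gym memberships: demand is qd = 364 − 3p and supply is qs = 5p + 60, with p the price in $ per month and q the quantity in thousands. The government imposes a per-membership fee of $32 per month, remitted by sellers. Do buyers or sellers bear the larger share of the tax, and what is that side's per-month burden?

Buyers bear the larger share: $20 per month.

Before the tax: set 364 − 3p = 5p + 60 → p* = $38, q* = 250.
With the tax collected from sellers, supply shifts: qs = 5(p − 32) + 60.
New equilibrium: buyers pay $58, sellers receive $26, q = 190. (Wedge: pb − ps = 32.)
Per-month burden: buyers $20, sellers $12.
Buyers take the larger share because demand is less price-elastic here (demand slope 3 vs supply slope 5).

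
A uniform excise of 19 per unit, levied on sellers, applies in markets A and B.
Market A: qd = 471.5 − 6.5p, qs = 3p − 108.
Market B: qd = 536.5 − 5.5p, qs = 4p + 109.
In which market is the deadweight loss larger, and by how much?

Market B, by 47.5.

Market A: pre-tax p* = 61, q* = 75; post-tax q = 36; deadweight loss = 370.5.
Market B: pre-tax p* = 45, q* = 289; post-tax q = 245; deadweight loss = 418.
Difference: 370.5 vs 418 → market B is larger by 47.5.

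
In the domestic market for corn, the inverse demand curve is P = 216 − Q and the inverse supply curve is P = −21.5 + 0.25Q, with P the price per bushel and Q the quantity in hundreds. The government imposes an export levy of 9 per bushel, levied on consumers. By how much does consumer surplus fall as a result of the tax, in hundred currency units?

Consumer surplus falls by 1342.08 hundred.

Rewrite in direct form: Qd = 216 − P and Qs = 4P + 86.
Before the tax: set 216 − P = 4P + 86 → P* = 26, Q* = 190.
With the tax collected from consumers, demand (in seller-price terms) shifts: Qd = 216 − (P + 9).
Solving gives Q = 182.8 with consumers paying 33.2 and suppliers receiving 24.2 (the 9 wedge).
ΔCS is the trapezoid between Q = 182.8 and Q = 190 of height 7.2: ½ · (190 + 182.8) · 7.2 = 1342.08.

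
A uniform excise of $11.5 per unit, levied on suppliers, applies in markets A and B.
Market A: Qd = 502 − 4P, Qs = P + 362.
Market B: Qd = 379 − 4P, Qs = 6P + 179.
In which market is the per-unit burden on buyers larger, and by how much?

Market B, by $4.6.

Market A: pre-tax P* = $28, Q* = 390; post-tax Q = 380.8; per-unit burden on buyers = $2.3.
Market B: pre-tax P* = $20, Q* = 299; post-tax Q = 271.4; per-unit burden on buyers = $6.9.
Difference: $2.3 vs $6.9 → market B is larger by $4.6.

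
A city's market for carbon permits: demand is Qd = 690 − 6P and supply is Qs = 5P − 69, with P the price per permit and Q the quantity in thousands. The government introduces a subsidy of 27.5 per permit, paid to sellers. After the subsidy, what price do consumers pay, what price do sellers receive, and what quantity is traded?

Before the subsidy: set 690 − 6P = 5P − 69 → P* = 69, Q* = 276.
With a per-unit subsidy paid to sellers, each receives P + 27.5 per unit sold, so supply becomes Qs = 5(P + 27.5) − 69.
Solving gives Q = 351 with consumers paying 56.5 and sellers receiving 84 (the 27.5 wedge).

Consumers pay 56.5; sellers receive 84; quantity = 351.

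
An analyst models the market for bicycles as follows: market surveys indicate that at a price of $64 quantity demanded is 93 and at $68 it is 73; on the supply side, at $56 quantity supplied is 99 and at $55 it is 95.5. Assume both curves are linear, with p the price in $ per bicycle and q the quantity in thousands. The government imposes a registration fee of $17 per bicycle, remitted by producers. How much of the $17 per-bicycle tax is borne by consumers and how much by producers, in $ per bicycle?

Demand slope: (73 − 93)/(68 − 64) = -5, so qd = 413 − 5p.
Supply slope: (95.5 − 99)/(55 − 56) = 3.5, so qs = 3.5p − 97.
Without the tax, 413 − 5p = 3.5p − 97 gives 8.5p = 510, so p* = $60 and q* = 113.
With the tax collected from producers, supply shifts: qs = 3.5(p − 17) − 97.
New equilibrium: consumers pay $67, producers receive $50, q = 78. (Wedge: pb − ps = 17.)
Burden on consumers: $7; on producers: $10. (They sum to $17.)
The less price-elastic side of the market bears the larger share of a per-unit tax.

Consumers bear $7 per bicycle; producers bear $10 per bicycle.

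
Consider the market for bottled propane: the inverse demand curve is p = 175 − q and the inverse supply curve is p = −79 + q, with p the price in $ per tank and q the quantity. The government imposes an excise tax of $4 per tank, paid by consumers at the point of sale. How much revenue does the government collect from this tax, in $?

Tax revenue = $500.

Inverting to q(p) form: qd = 175 − p; qs = p + 79.
Without the tax, 175 − p = p + 79 gives 2p = 96, so p* = $48 and q* = 127.
With the tax collected from consumers, demand (in seller-price terms) shifts: qd = 175 − (p + 4).
New equilibrium: consumers pay $50, sellers receive $46, q = 125. (Wedge: pb − ps = 4.)
Revenue = t · Q = 4 · 125 = $500.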